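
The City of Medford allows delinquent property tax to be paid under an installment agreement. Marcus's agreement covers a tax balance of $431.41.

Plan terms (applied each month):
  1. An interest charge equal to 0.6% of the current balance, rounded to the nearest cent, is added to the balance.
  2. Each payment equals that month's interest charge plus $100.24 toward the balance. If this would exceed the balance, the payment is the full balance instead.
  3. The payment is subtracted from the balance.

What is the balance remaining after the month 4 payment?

$30.45

Month 1: opening $431.41; interest $2.59 → $434.00; payment $102.83; balance $331.17
Month 2: opening $331.17; interest $1.99 → $333.16; payment $102.23; balance $230.93
Month 3: opening $230.93; interest $1.39 → $232.32; payment $101.63; balance $130.69
Month 4: opening $130.69; interest $0.78 → $131.47; payment $101.02; balance $30.45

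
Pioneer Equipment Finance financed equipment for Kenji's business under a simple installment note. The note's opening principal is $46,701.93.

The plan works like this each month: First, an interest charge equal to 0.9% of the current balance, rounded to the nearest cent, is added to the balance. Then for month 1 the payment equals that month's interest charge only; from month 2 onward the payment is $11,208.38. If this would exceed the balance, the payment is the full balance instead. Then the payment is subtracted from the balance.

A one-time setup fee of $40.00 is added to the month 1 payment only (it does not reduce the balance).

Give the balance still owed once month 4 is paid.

$14,045.59

Month 1: opening $46,701.93; interest $420.32 → $47,122.25; payment $420.32 (+ $40.00 fee); balance $46,701.93
Month 2: opening $46,701.93; interest $420.32 → $47,122.25; payment $11,208.38; balance $35,913.87
Month 3: opening $35,913.87; interest $323.22 → $36,237.09; payment $11,208.38; balance $25,028.71
Month 4: opening $25,028.71; interest $225.26 → $25,253.97; payment $11,208.38; balance $14,045.59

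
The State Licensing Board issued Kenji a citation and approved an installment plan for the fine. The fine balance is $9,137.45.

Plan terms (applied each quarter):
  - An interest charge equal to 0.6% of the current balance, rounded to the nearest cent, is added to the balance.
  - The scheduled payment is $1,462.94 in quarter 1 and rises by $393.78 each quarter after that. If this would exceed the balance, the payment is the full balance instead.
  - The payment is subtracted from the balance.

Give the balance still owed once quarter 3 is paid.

$3,704.00

Quarter 1: $9,137.45 +$54.82 interest = $9,192.27; pay $1,462.94 → $7,729.33
Quarter 2: $7,729.33 +$46.38 interest = $7,775.71; pay $1,856.72 → $5,918.99
Quarter 3: $5,918.99 +$35.51 interest = $5,954.50; pay $2,250.50 → $3,704.00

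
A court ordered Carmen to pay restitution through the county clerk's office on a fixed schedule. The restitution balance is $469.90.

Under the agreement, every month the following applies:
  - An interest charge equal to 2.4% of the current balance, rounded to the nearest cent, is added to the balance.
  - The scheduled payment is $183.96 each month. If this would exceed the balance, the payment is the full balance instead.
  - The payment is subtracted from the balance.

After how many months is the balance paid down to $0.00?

Month 1: $469.90 +$11.28 interest = $481.18; pay $183.96 → $297.22
Month 2: $297.22 +$7.13 interest = $304.35; pay $183.96 → $120.39
Month 3: $120.39 +$2.89 interest = $123.28; pay $123.28 → $0.00
Balance reaches $0.00 in month 3.

3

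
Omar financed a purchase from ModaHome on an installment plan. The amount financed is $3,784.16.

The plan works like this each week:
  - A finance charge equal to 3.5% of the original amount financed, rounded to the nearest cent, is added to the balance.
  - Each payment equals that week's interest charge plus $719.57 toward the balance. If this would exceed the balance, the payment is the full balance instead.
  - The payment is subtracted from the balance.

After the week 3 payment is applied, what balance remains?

Week 1: $3,784.16 +$132.45 interest = $3,916.61; pay $852.02 → $3,064.59
Week 2: $3,064.59 +$132.45 interest = $3,197.04; pay $852.02 → $2,345.02
Week 3: $2,345.02 +$132.45 interest = $2,477.47; pay $852.02 → $1,625.45

$1,625.45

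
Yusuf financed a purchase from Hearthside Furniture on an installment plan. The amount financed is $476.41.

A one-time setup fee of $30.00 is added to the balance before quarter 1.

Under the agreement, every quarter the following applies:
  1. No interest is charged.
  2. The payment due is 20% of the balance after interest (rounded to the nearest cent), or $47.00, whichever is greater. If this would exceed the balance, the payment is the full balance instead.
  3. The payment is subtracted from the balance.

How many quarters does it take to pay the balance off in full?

9

Quarter 1: $506.41 − $101.28 → $405.13
Quarter 2: $405.13 − $81.03 → $324.10
Quarter 3: $324.10 − $64.82 → $259.28
Quarter 4: $259.28 − $51.86 → $207.42
Quarter 5: $207.42 − $47.00 → $160.42
Quarter 6: $160.42 − $47.00 → $113.42
Quarter 7: $113.42 − $47.00 → $66.42
Quarter 8: $66.42 − $47.00 → $19.42
Quarter 9: $19.42 − $19.42 → $0.00
Balance reaches $0.00 in quarter 9.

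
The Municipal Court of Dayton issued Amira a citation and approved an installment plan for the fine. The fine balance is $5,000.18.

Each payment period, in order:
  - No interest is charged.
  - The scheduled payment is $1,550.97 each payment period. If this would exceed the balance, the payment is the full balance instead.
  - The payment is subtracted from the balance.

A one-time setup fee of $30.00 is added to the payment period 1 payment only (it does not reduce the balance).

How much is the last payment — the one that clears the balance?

# | Opening | Payment | Fee | End bal
1 | $5,000.18 | $1,550.97 | $30.00 | $3,449.21
2 | $3,449.21 | $1,550.97 | — | $1,898.24
3 | $1,898.24 | $1,550.97 | — | $347.27
4 | $347.27 | $347.27 | — | $0.00

$347.27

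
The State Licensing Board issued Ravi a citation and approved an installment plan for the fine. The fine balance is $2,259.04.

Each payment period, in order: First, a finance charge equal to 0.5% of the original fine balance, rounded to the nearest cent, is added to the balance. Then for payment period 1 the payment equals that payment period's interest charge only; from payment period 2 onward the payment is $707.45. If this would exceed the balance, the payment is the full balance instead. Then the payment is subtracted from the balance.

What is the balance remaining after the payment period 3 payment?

Payment period 1: $2,259.04 +$11.30 interest = $2,270.34; pay $11.30 → $2,259.04
Payment period 2: $2,259.04 +$11.30 interest = $2,270.34; pay $707.45 → $1,562.89
Payment period 3: $1,562.89 +$11.30 interest = $1,574.19; pay $707.45 → $866.74

$866.74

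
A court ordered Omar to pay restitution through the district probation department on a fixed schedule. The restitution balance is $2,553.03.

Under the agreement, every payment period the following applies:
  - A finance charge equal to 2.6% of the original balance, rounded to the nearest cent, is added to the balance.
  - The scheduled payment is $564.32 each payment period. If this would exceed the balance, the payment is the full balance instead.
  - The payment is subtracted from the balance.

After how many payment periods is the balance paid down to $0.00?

6

Payment period 1: opening $2,553.03; interest $66.38 → $2,619.41; payment $564.32; balance $2,055.09
Payment period 2: opening $2,055.09; interest $66.38 → $2,121.47; payment $564.32; balance $1,557.15
Payment period 3: opening $1,557.15; interest $66.38 → $1,623.53; payment $564.32; balance $1,059.21
Payment period 4: opening $1,059.21; interest $66.38 → $1,125.59; payment $564.32; balance $561.27
Payment period 5: opening $561.27; interest $66.38 → $627.65; payment $564.32; balance $63.33
Payment period 6: opening $63.33; interest $66.38 → $129.71; payment $129.71; balance $0.00
Balance reaches $0.00 in payment period 6.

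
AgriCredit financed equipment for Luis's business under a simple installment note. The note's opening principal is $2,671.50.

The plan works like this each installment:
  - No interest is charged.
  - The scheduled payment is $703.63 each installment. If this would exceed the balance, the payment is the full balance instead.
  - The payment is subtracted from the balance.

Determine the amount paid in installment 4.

$560.61

Installment 1: opening $2,671.50; payment $703.63; balance $1,967.87
Installment 2: opening $1,967.87; payment $703.63; balance $1,264.24
Installment 3: opening $1,264.24; payment $703.63; balance $560.61
Installment 4: opening $560.61; payment $560.61; balance $0.00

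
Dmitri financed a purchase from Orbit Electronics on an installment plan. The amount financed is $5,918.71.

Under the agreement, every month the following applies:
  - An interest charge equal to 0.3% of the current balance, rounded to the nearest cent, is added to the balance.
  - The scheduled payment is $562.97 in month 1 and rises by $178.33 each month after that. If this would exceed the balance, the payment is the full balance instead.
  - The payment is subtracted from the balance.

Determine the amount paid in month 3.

Month 1: opening $5,918.71; interest $17.76 → $5,936.47; payment $562.97; balance $5,373.50
Month 2: opening $5,373.50; interest $16.12 → $5,389.62; payment $741.30; balance $4,648.32
Month 3: opening $4,648.32; interest $13.94 → $4,662.26; payment $919.63; balance $3,742.63

$919.63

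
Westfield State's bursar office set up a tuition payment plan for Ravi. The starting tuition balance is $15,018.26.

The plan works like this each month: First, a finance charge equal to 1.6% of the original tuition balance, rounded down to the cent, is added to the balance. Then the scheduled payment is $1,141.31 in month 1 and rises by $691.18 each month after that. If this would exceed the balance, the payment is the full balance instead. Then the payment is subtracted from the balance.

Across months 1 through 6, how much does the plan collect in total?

Month 1: $15,018.26 +$240.29 interest = $15,258.55; pay $1,141.31 → $14,117.24
Month 2: $14,117.24 +$240.29 interest = $14,357.53; pay $1,832.49 → $12,525.04
Month 3: $12,525.04 +$240.29 interest = $12,765.33; pay $2,523.67 → $10,241.66
Month 4: $10,241.66 +$240.29 interest = $10,481.95; pay $3,214.85 → $7,267.10
Month 5: $7,267.10 +$240.29 interest = $7,507.39; pay $3,906.03 → $3,601.36
Month 6: $3,601.36 +$240.29 interest = $3,841.65; pay $3,841.65 → $0.00
Total paid: $16,460.00

$16,460.00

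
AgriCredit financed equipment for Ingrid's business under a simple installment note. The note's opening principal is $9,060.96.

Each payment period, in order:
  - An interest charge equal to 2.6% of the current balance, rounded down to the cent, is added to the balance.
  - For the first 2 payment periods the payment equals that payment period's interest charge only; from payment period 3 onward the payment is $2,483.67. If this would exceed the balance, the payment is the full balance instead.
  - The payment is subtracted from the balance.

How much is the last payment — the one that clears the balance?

Payment period 1: opening $9,060.96; interest $235.58 → $9,296.54; payment $235.58; balance $9,060.96
Payment period 2: opening $9,060.96; interest $235.58 → $9,296.54; payment $235.58; balance $9,060.96
Payment period 3: opening $9,060.96; interest $235.58 → $9,296.54; payment $2,483.67; balance $6,812.87
Payment period 4: opening $6,812.87; interest $177.13 → $6,990.00; payment $2,483.67; balance $4,506.33
Payment period 5: opening $4,506.33; interest $117.16 → $4,623.49; payment $2,483.67; balance $2,139.82
Payment period 6: opening $2,139.82; interest $55.63 → $2,195.45; payment $2,195.45; balance $0.00

$2,195.45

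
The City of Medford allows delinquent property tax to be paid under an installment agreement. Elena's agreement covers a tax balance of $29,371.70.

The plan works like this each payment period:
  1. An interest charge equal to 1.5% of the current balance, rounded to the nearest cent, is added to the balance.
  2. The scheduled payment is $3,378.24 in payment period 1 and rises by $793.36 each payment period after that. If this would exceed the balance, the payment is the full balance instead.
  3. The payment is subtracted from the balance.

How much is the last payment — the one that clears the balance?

Payment period 1: opening $29,371.70; interest $440.58 → $29,812.28; payment $3,378.24; balance $26,434.04
Payment period 2: opening $26,434.04; interest $396.51 → $26,830.55; payment $4,171.60; balance $22,658.95
Payment period 3: opening $22,658.95; interest $339.88 → $22,998.83; payment $4,964.96; balance $18,033.87
Payment period 4: opening $18,033.87; interest $270.51 → $18,304.38; payment $5,758.32; balance $12,546.06
Payment period 5: opening $12,546.06; interest $188.19 → $12,734.25; payment $6,551.68; balance $6,182.57
Payment period 6: opening $6,182.57; interest $92.74 → $6,275.31; payment $6,275.31; balance $0.00

$6,275.31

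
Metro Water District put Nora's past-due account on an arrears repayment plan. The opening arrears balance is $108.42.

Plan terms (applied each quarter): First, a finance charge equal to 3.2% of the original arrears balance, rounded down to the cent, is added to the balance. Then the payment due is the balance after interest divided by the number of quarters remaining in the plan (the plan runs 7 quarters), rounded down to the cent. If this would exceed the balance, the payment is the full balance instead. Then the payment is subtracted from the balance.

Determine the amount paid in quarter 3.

Quarter 1: opening $108.42; interest $3.46 → $111.88; payment $15.98; balance $95.90
Quarter 2: opening $95.90; interest $3.46 → $99.36; payment $16.56; balance $82.80
Quarter 3: opening $82.80; interest $3.46 → $86.26; payment $17.25; balance $69.01

$17.25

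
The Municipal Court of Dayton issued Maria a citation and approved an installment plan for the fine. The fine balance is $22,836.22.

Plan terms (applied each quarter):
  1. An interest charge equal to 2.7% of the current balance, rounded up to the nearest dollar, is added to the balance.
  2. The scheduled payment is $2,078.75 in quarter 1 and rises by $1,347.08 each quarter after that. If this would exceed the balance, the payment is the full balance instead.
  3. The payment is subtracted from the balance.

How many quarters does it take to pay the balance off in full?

6

Quarter 1: $22,836.22 +$617.00 interest = $23,453.22; pay $2,078.75 → $21,374.47
Quarter 2: $21,374.47 +$578.00 interest = $21,952.47; pay $3,425.83 → $18,526.64
Quarter 3: $18,526.64 +$501.00 interest = $19,027.64; pay $4,772.91 → $14,254.73
Quarter 4: $14,254.73 +$385.00 interest = $14,639.73; pay $6,119.99 → $8,519.74
Quarter 5: $8,519.74 +$231.00 interest = $8,750.74; pay $7,467.07 → $1,283.67
Quarter 6: $1,283.67 +$35.00 interest = $1,318.67; pay $1,318.67 → $0.00
Balance reaches $0.00 in quarter 6.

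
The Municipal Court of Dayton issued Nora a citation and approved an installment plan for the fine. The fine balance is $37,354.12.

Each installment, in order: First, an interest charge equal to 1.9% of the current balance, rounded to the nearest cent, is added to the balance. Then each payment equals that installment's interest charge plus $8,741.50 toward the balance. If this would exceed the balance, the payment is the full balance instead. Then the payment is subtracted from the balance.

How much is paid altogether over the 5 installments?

Installment 1: opening $37,354.12; interest $709.73 → $38,063.85; payment $9,451.23; balance $28,612.62
Installment 2: opening $28,612.62; interest $543.64 → $29,156.26; payment $9,285.14; balance $19,871.12
Installment 3: opening $19,871.12; interest $377.55 → $20,248.67; payment $9,119.05; balance $11,129.62
Installment 4: opening $11,129.62; interest $211.46 → $11,341.08; payment $8,952.96; balance $2,388.12
Installment 5: opening $2,388.12; interest $45.37 → $2,433.49; payment $2,433.49; balance $0.00
Total paid: $39,241.87

$39,241.87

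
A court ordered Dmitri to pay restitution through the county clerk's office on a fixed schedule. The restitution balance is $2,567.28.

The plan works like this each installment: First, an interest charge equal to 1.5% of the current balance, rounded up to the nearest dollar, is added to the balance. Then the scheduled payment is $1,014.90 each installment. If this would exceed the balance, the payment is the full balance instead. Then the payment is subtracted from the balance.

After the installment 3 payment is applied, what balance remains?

Installment 1: opening $2,567.28; interest $39.00 → $2,606.28; payment $1,014.90; balance $1,591.38
Installment 2: opening $1,591.38; interest $24.00 → $1,615.38; payment $1,014.90; balance $600.48
Installment 3: opening $600.48; interest $10.00 → $610.48; payment $610.48; balance $0.00

$0.00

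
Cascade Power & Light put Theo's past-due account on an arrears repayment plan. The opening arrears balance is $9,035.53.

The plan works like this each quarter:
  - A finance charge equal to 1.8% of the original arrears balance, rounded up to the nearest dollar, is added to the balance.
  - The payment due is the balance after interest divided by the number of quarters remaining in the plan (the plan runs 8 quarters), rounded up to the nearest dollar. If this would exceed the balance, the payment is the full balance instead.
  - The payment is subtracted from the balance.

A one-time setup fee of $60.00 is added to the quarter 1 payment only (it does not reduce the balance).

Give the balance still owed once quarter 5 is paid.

$3,818.53

Quarter 1: $9,035.53 +$163.00 interest = $9,198.53; pay $1,150.00 (+ $60.00 fee) → $8,048.53
Quarter 2: $8,048.53 +$163.00 interest = $8,211.53; pay $1,174.00 → $7,037.53
Quarter 3: $7,037.53 +$163.00 interest = $7,200.53; pay $1,201.00 → $5,999.53
Quarter 4: $5,999.53 +$163.00 interest = $6,162.53; pay $1,233.00 → $4,929.53
Quarter 5: $4,929.53 +$163.00 interest = $5,092.53; pay $1,274.00 → $3,818.53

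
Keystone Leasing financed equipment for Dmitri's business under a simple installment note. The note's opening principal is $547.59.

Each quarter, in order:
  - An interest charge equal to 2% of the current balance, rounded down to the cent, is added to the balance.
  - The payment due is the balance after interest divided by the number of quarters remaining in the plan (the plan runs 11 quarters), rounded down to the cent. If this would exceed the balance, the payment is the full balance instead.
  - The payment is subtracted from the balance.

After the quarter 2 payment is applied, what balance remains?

Quarter 1: $547.59 +$10.95 interest = $558.54; pay $50.77 → $507.77
Quarter 2: $507.77 +$10.15 interest = $517.92; pay $51.79 → $466.13

$466.13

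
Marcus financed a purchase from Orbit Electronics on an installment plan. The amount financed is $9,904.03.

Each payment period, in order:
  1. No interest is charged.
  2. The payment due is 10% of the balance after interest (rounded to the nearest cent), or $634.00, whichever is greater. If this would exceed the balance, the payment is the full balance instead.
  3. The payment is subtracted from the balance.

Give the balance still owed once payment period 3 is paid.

$7,220.04

Payment period 1: opening $9,904.03; payment $990.40; balance $8,913.63
Payment period 2: opening $8,913.63; payment $891.36; balance $8,022.27
Payment period 3: opening $8,022.27; payment $802.23; balance $7,220.04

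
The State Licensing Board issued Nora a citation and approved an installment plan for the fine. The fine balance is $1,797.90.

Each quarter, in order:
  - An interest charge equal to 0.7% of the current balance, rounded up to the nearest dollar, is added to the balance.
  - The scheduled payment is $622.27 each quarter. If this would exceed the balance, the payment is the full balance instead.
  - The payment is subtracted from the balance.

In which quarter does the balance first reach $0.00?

Quarter 1: opening $1,797.90; interest $13.00 → $1,810.90; payment $622.27; balance $1,188.63
Quarter 2: opening $1,188.63; interest $9.00 → $1,197.63; payment $622.27; balance $575.36
Quarter 3: opening $575.36; interest $5.00 → $580.36; payment $580.36; balance $0.00
Balance reaches $0.00 in quarter 3.

3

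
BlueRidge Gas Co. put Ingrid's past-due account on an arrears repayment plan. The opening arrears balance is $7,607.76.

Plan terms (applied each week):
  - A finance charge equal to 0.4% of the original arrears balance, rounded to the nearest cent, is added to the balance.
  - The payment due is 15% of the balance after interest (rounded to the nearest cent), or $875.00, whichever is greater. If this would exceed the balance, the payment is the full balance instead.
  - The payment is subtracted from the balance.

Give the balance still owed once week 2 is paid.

$5,544.46

Week 1: $7,607.76 +$30.43 interest = $7,638.19; pay $1,145.73 → $6,492.46
Week 2: $6,492.46 +$30.43 interest = $6,522.89; pay $978.43 → $5,544.46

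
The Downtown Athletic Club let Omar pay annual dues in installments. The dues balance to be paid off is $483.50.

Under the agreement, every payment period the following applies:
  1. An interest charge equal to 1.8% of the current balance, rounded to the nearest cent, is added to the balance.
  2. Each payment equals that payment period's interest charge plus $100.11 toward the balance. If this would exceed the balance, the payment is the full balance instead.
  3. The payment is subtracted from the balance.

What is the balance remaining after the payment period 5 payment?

$0.00

Payment period 1: opening $483.50; interest $8.70 → $492.20; payment $108.81; balance $383.39
Payment period 2: opening $383.39; interest $6.90 → $390.29; payment $107.01; balance $283.28
Payment period 3: opening $283.28; interest $5.10 → $288.38; payment $105.21; balance $183.17
Payment period 4: opening $183.17; interest $3.30 → $186.47; payment $103.41; balance $83.06
Payment period 5: opening $83.06; interest $1.50 → $84.56; payment $84.56; balance $0.00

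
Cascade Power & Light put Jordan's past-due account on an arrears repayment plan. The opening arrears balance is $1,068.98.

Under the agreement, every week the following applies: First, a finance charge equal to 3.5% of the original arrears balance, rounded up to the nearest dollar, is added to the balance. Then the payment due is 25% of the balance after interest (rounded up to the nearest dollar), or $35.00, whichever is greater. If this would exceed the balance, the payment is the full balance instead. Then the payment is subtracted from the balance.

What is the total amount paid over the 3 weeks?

$667.00

# | Opening | Interest | Payment | End bal
1 | $1,068.98 | $38.00 | $277.00 | $829.98
2 | $829.98 | $38.00 | $217.00 | $650.98
3 | $650.98 | $38.00 | $173.00 | $515.98
Total paid: $667.00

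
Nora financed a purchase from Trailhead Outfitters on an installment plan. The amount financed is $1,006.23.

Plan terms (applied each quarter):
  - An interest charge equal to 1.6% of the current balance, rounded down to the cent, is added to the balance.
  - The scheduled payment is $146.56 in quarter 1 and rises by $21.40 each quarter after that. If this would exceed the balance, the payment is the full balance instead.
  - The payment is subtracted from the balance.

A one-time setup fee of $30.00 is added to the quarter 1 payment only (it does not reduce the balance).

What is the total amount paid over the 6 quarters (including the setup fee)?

# | Opening | Interest | Payment | Fee | End bal
1 | $1,006.23 | $16.09 | $146.56 | $30.00 | $875.76
2 | $875.76 | $14.01 | $167.96 | — | $721.81
3 | $721.81 | $11.54 | $189.36 | — | $543.99
4 | $543.99 | $8.70 | $210.76 | — | $341.93
5 | $341.93 | $5.47 | $232.16 | — | $115.24
6 | $115.24 | $1.84 | $117.08 | — | $0.00
Total paid: $1,093.88

$1,093.88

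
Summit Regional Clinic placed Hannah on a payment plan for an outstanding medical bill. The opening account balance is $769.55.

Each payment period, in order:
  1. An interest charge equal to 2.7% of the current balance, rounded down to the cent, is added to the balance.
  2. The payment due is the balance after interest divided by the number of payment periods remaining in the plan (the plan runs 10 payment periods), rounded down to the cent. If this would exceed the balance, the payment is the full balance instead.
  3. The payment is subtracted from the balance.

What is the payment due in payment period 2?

$81.16

Payment period 1: opening $769.55; interest $20.77 → $790.32; payment $79.03; balance $711.29
Payment period 2: opening $711.29; interest $19.20 → $730.49; payment $81.16; balance $649.33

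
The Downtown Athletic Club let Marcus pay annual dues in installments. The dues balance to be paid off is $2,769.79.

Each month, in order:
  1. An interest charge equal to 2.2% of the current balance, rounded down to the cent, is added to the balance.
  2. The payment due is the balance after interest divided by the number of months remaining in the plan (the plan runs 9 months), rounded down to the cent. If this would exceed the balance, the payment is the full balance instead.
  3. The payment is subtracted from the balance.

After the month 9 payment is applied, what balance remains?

Month 1: $2,769.79 +$60.93 interest = $2,830.72; pay $314.52 → $2,516.20
Month 2: $2,516.20 +$55.35 interest = $2,571.55; pay $321.44 → $2,250.11
Month 3: $2,250.11 +$49.50 interest = $2,299.61; pay $328.51 → $1,971.10
Month 4: $1,971.10 +$43.36 interest = $2,014.46; pay $335.74 → $1,678.72
Month 5: $1,678.72 +$36.93 interest = $1,715.65; pay $343.13 → $1,372.52
Month 6: $1,372.52 +$30.19 interest = $1,402.71; pay $350.67 → $1,052.04
Month 7: $1,052.04 +$23.14 interest = $1,075.18; pay $358.39 → $716.79
Month 8: $716.79 +$15.76 interest = $732.55; pay $366.27 → $366.28
Month 9: $366.28 +$8.05 interest = $374.33; pay $374.33 → $0.00

$0.00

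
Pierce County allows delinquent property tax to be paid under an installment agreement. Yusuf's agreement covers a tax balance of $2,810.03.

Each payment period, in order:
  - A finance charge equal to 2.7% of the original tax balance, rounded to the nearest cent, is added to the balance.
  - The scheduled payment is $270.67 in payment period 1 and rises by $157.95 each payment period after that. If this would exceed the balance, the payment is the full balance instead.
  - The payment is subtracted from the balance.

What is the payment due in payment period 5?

$902.47

# | Opening | Interest | Payment | End bal
1 | $2,810.03 | $75.87 | $270.67 | $2,615.23
2 | $2,615.23 | $75.87 | $428.62 | $2,262.48
3 | $2,262.48 | $75.87 | $586.57 | $1,751.78
4 | $1,751.78 | $75.87 | $744.52 | $1,083.13
5 | $1,083.13 | $75.87 | $902.47 | $256.53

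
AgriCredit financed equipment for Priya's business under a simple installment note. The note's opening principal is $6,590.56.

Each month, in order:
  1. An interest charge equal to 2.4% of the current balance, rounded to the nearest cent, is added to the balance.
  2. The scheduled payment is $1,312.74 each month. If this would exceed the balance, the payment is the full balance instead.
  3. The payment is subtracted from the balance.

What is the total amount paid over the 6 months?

$7,110.40

# | Opening | Interest | Payment | End bal
1 | $6,590.56 | $158.17 | $1,312.74 | $5,435.99
2 | $5,435.99 | $130.46 | $1,312.74 | $4,253.71
3 | $4,253.71 | $102.09 | $1,312.74 | $3,043.06
4 | $3,043.06 | $73.03 | $1,312.74 | $1,803.35
5 | $1,803.35 | $43.28 | $1,312.74 | $533.89
6 | $533.89 | $12.81 | $546.70 | $0.00
Total paid: $7,110.40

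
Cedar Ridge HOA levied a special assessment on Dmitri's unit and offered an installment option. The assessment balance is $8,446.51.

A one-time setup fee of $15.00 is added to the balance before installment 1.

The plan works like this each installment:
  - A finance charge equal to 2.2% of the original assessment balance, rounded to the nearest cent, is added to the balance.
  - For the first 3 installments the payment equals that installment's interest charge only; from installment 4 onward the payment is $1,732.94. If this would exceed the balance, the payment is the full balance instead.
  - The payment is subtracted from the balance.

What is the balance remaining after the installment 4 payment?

$6,914.39

# | Opening | Interest | Payment | End bal
1 | $8,461.51 | $185.82 | $185.82 | $8,461.51
2 | $8,461.51 | $185.82 | $185.82 | $8,461.51
3 | $8,461.51 | $185.82 | $185.82 | $8,461.51
4 | $8,461.51 | $185.82 | $1,732.94 | $6,914.39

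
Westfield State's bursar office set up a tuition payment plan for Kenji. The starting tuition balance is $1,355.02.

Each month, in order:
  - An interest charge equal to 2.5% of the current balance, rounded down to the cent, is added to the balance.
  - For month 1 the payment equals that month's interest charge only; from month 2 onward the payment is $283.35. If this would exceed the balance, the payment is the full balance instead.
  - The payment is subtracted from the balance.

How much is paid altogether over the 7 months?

Month 1: opening $1,355.02; interest $33.87 → $1,388.89; payment $33.87; balance $1,355.02
Month 2: opening $1,355.02; interest $33.87 → $1,388.89; payment $283.35; balance $1,105.54
Month 3: opening $1,105.54; interest $27.63 → $1,133.17; payment $283.35; balance $849.82
Month 4: opening $849.82; interest $21.24 → $871.06; payment $283.35; balance $587.71
Month 5: opening $587.71; interest $14.69 → $602.40; payment $283.35; balance $319.05
Month 6: opening $319.05; interest $7.97 → $327.02; payment $283.35; balance $43.67
Month 7: opening $43.67; interest $1.09 → $44.76; payment $44.76; balance $0.00
Total paid: $1,495.38

$1,495.38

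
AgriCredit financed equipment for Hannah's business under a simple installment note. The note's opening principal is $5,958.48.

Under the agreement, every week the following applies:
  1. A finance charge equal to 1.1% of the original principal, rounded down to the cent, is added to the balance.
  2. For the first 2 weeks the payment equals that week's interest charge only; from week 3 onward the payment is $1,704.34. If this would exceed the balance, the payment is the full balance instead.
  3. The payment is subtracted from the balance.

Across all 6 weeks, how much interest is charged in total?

Week 1: $5,958.48 +$65.54 interest = $6,024.02; pay $65.54 → $5,958.48
Week 2: $5,958.48 +$65.54 interest = $6,024.02; pay $65.54 → $5,958.48
Week 3: $5,958.48 +$65.54 interest = $6,024.02; pay $1,704.34 → $4,319.68
Week 4: $4,319.68 +$65.54 interest = $4,385.22; pay $1,704.34 → $2,680.88
Week 5: $2,680.88 +$65.54 interest = $2,746.42; pay $1,704.34 → $1,042.08
Week 6: $1,042.08 +$65.54 interest = $1,107.62; pay $1,107.62 → $0.00
Total interest: $65.54 + $65.54 + $65.54 + $65.54 + $65.54 + $65.54 = $393.24

$393.24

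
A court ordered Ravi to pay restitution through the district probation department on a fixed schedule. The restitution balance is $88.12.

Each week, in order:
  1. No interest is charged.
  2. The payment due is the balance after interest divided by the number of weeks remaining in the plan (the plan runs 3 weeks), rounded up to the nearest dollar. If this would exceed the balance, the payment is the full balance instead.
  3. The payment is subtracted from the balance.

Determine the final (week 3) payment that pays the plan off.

$28.12

Week 1: $88.12 − $30.00 → $58.12
Week 2: $58.12 − $30.00 → $28.12
Week 3: $28.12 − $28.12 → $0.00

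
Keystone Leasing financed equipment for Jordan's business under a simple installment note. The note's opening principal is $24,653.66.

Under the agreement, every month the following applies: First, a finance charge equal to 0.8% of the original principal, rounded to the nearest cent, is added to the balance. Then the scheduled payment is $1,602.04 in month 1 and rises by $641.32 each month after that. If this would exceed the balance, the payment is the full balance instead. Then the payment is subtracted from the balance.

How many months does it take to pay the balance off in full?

Month 1: opening $24,653.66; interest $197.23 → $24,850.89; payment $1,602.04; balance $23,248.85
Month 2: opening $23,248.85; interest $197.23 → $23,446.08; payment $2,243.36; balance $21,202.72
Month 3: opening $21,202.72; interest $197.23 → $21,399.95; payment $2,884.68; balance $18,515.27
Month 4: opening $18,515.27; interest $197.23 → $18,712.50; payment $3,526.00; balance $15,186.50
Month 5: opening $15,186.50; interest $197.23 → $15,383.73; payment $4,167.32; balance $11,216.41
Month 6: opening $11,216.41; interest $197.23 → $11,413.64; payment $4,808.64; balance $6,605.00
Month 7: opening $6,605.00; interest $197.23 → $6,802.23; payment $5,449.96; balance $1,352.27
Month 8: opening $1,352.27; interest $197.23 → $1,549.50; payment $1,549.50; balance $0.00
Balance reaches $0.00 in month 8.

8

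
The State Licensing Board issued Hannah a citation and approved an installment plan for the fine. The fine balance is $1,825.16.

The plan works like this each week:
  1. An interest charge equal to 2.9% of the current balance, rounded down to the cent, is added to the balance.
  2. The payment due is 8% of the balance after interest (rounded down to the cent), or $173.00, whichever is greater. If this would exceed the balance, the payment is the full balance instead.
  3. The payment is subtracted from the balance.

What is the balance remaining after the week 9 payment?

$610.25

# | Opening | Interest | Payment | End bal
1 | $1,825.16 | $52.92 | $173.00 | $1,705.08
2 | $1,705.08 | $49.44 | $173.00 | $1,581.52
3 | $1,581.52 | $45.86 | $173.00 | $1,454.38
4 | $1,454.38 | $42.17 | $173.00 | $1,323.55
5 | $1,323.55 | $38.38 | $173.00 | $1,188.93
6 | $1,188.93 | $34.47 | $173.00 | $1,050.40
7 | $1,050.40 | $30.46 | $173.00 | $907.86
8 | $907.86 | $26.32 | $173.00 | $761.18
9 | $761.18 | $22.07 | $173.00 | $610.25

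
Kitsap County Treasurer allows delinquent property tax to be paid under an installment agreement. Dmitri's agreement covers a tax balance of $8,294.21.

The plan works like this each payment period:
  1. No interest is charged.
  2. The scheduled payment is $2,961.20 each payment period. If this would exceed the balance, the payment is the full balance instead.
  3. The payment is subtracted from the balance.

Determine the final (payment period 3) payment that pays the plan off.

Payment period 1: opening $8,294.21; payment $2,961.20; balance $5,333.01
Payment period 2: opening $5,333.01; payment $2,961.20; balance $2,371.81
Payment period 3: opening $2,371.81; payment $2,371.81; balance $0.00

$2,371.81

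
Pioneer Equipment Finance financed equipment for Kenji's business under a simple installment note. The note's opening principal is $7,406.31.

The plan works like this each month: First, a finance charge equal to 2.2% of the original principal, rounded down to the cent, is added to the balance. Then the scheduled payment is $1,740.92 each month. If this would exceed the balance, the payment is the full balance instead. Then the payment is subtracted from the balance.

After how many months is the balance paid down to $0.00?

Month 1: opening $7,406.31; interest $162.93 → $7,569.24; payment $1,740.92; balance $5,828.32
Month 2: opening $5,828.32; interest $162.93 → $5,991.25; payment $1,740.92; balance $4,250.33
Month 3: opening $4,250.33; interest $162.93 → $4,413.26; payment $1,740.92; balance $2,672.34
Month 4: opening $2,672.34; interest $162.93 → $2,835.27; payment $1,740.92; balance $1,094.35
Month 5: opening $1,094.35; interest $162.93 → $1,257.28; payment $1,257.28; balance $0.00
Balance reaches $0.00 in month 5.

5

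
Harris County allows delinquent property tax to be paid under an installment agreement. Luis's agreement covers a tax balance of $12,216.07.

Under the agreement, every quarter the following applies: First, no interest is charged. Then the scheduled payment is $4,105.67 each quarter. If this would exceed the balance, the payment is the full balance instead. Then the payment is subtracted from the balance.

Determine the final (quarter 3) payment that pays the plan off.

$4,004.73

# | Opening | Payment | End bal
1 | $12,216.07 | $4,105.67 | $8,110.40
2 | $8,110.40 | $4,105.67 | $4,004.73
3 | $4,004.73 | $4,004.73 | $0.00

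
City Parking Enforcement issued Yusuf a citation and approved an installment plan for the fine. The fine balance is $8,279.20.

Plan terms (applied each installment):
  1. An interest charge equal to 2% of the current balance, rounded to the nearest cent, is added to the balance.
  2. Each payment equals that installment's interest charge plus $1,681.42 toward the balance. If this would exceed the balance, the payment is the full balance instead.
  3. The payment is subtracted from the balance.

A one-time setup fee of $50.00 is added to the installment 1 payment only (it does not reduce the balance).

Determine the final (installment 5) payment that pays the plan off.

Installment 1: opening $8,279.20; interest $165.58 → $8,444.78; payment $1,847.00 (+ $50.00 fee); balance $6,597.78
Installment 2: opening $6,597.78; interest $131.96 → $6,729.74; payment $1,813.38; balance $4,916.36
Installment 3: opening $4,916.36; interest $98.33 → $5,014.69; payment $1,779.75; balance $3,234.94
Installment 4: opening $3,234.94; interest $64.70 → $3,299.64; payment $1,746.12; balance $1,553.52
Installment 5: opening $1,553.52; interest $31.07 → $1,584.59; payment $1,584.59; balance $0.00

$1,584.59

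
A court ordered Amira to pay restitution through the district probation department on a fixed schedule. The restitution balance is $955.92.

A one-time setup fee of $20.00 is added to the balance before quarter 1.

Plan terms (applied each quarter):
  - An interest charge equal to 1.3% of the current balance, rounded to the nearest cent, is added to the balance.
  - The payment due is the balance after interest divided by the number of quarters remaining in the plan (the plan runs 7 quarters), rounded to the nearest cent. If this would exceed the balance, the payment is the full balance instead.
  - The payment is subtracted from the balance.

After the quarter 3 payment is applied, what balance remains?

Quarter 1: opening $975.92; interest $12.69 → $988.61; payment $141.23; balance $847.38
Quarter 2: opening $847.38; interest $11.02 → $858.40; payment $143.07; balance $715.33
Quarter 3: opening $715.33; interest $9.30 → $724.63; payment $144.93; balance $579.70

$579.70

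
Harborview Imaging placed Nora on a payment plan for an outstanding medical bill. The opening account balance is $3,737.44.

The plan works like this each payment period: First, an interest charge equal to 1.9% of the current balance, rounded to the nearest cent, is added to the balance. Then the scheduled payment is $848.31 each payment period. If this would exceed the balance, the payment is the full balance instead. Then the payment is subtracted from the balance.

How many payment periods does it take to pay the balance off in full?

5

Payment period 1: $3,737.44 +$71.01 interest = $3,808.45; pay $848.31 → $2,960.14
Payment period 2: $2,960.14 +$56.24 interest = $3,016.38; pay $848.31 → $2,168.07
Payment period 3: $2,168.07 +$41.19 interest = $2,209.26; pay $848.31 → $1,360.95
Payment period 4: $1,360.95 +$25.86 interest = $1,386.81; pay $848.31 → $538.50
Payment period 5: $538.50 +$10.23 interest = $548.73; pay $548.73 → $0.00
Balance reaches $0.00 in payment period 5.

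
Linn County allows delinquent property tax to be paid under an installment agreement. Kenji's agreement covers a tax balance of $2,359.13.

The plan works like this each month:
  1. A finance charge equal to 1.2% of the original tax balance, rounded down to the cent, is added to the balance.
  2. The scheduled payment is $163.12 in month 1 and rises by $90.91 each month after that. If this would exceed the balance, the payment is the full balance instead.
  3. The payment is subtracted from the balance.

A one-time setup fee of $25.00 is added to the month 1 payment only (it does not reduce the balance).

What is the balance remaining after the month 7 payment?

Month 1: opening $2,359.13; interest $28.30 → $2,387.43; payment $163.12 (+ $25.00 fee); balance $2,224.31
Month 2: opening $2,224.31; interest $28.30 → $2,252.61; payment $254.03; balance $1,998.58
Month 3: opening $1,998.58; interest $28.30 → $2,026.88; payment $344.94; balance $1,681.94
Month 4: opening $1,681.94; interest $28.30 → $1,710.24; payment $435.85; balance $1,274.39
Month 5: opening $1,274.39; interest $28.30 → $1,302.69; payment $526.76; balance $775.93
Month 6: opening $775.93; interest $28.30 → $804.23; payment $617.67; balance $186.56
Month 7: opening $186.56; interest $28.30 → $214.86; payment $214.86; balance $0.00

$0.00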